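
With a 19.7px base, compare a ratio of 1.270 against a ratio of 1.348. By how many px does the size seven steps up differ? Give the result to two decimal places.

54.35px

At 1.270: 19.7 × 1.270⁷ = 104.9765px
At 1.348: 19.7 × 1.348⁷ = 159.3292px
Difference: 159.3292 − 104.9765 = 54.3527px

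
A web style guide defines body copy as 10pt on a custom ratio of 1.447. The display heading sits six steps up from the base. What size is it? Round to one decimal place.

Every step multiplies by the scale ratio.
10.0 × 1.447⁶ = 10.0 × 9.17933 ≈ 91.79

91.8pt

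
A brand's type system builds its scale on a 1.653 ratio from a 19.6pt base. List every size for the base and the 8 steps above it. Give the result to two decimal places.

19.60pt, 32.40pt, 53.56pt, 88.53pt, 146.33pt, 241.89pt, 399.85pt, 660.95pt, 1092.54pt

Step 0: 19.6pt
Step 1: 19.6 × 1.653 = 32.40
Step 2: 19.6 × 1.653² = 53.56
Step 3: 19.6 × 1.653³ = 88.53
Step 4: 19.6 × 1.653⁴ = 146.33
Step 5: 19.6 × 1.653⁵ = 241.89
Step 6: 19.6 × 1.653⁶ = 399.85
Step 7: 19.6 × 1.653⁷ = 660.95
Step 8: 19.6 × 1.653⁸ = 1092.54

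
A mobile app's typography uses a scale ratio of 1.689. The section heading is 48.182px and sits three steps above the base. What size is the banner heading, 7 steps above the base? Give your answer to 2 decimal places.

48.182 × 1.689⁴ = 48.182 × 8.13802 ≈ 392.106

392.11px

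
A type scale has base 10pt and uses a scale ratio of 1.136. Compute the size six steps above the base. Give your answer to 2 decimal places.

A modular type scale is a geometric sequence: sizeₙ = base × rⁿ.
10.0 × 1.136⁶ = 10.0 × 2.14917 ≈ 21.49

21.49pt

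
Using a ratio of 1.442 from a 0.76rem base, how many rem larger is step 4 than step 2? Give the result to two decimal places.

Step 2: 0.76 × 1.442² = 1.5803rem
Step 4: 0.76 × 1.442⁴ = 3.2861rem
Difference: 3.2861 − 1.5803 = 1.7058rem

1.71rem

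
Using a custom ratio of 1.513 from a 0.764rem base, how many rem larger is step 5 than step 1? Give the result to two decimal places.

4.90rem

Step 1: 0.764 × 1.513 = 1.1559rem
Step 5: 0.764 × 1.513⁵ = 6.0574rem
Difference: 6.0574 − 1.1559 = 4.9015rem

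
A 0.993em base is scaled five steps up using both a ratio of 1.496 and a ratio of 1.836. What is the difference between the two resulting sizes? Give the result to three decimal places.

At 1.496: 0.993 × 1.496⁵ = 7.44059em
At 1.836: 0.993 × 1.836⁵ = 20.71632em
Difference: 20.71632 − 7.44059 = 13.27573em

13.276em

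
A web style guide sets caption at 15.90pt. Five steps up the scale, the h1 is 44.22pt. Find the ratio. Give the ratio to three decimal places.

The ratio satisfies 15.90 × r⁵ = 44.22, so r = (44.22 / 15.90)^(1/5).
r = 2.7811^(1/5) ≈ 1.2270

1.227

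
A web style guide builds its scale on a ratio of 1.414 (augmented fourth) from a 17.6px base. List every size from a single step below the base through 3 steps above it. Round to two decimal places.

Step -1: 17.6 ÷ 1.414 = 12.45
Step 0: 17.6px
Step 1: 17.6 × 1.414 = 24.89
Step 2: 17.6 × 1.414² = 35.19
Step 3: 17.6 × 1.414³ = 49.76

12.45px, 17.60px, 24.89px, 35.19px, 49.76px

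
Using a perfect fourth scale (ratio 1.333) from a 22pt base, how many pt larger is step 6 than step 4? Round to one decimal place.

54.0pt

Step 4: 22.0 × 1.333⁴ = 69.461pt
Step 6: 22.0 × 1.333⁶ = 123.425pt
Difference: 123.425 − 69.461 = 53.964pt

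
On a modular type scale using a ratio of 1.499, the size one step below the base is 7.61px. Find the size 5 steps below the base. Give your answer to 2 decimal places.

1.51px

7.61 ÷ 1.499⁴ = 7.61 ÷ 5.04901 ≈ 1.507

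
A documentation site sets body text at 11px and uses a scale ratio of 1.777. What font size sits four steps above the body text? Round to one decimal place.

109.7px

11.0 × 1.777⁴ = 11.0 × 9.97125 ≈ 109.68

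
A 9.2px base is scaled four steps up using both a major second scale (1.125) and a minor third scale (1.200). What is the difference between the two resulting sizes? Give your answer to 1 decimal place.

4.3px

Major second: 9.2 × 1.125⁴ = 14.737px
Minor third: 9.2 × 1.200⁴ = 19.077px
Difference: 19.077 − 14.737 = 4.340px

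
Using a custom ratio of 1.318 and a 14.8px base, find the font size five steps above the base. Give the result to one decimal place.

A modular type scale is a geometric sequence: sizeₙ = base × rⁿ.
14.8 × 1.318⁵ = 14.8 × 3.97720 ≈ 58.86

58.9px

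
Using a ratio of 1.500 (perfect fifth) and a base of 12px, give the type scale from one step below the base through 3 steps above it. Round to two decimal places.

8.00px, 12.00px, 18.00px, 27.00px, 40.50px

Step -1: 12.0 ÷ 1.500 = 8.00
Step 0: 12px
Step 1: 12.0 × 1.500 = 18.00
Step 2: 12.0 × 1.500² = 27.00
Step 3: 12.0 × 1.500³ = 40.50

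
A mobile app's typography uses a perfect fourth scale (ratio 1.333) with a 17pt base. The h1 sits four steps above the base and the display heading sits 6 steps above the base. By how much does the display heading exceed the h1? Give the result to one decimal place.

Step 4: 17.0 × 1.333⁴ = 53.675pt
Step 6: 17.0 × 1.333⁶ = 95.374pt
Difference: 95.374 − 53.675 = 41.699pt

41.7pt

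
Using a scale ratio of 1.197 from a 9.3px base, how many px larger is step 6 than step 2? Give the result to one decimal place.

Step 2: 9.3 × 1.197² = 13.325px
Step 6: 9.3 × 1.197⁶ = 27.356px
Difference: 27.356 − 13.325 = 14.031px

14.0px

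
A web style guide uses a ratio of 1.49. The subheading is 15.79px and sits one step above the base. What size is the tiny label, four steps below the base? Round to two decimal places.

2.15px

15.79 ÷ 1.49⁵ = 15.79 ÷ 7.34398 ≈ 2.150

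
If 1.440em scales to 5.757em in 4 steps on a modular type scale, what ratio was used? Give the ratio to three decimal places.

1.414

The ratio satisfies 1.440 × r⁴ = 5.757, so r = (5.757 / 1.440)^(1/4).
r = 3.9979^(1/4) ≈ 1.4140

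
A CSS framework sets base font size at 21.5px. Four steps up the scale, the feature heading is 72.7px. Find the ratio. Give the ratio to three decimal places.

The ratio satisfies 21.5 × r⁴ = 72.7, so r = (72.7 / 21.5)^(1/4).
r = 3.3814^(1/4) ≈ 1.3560

1.356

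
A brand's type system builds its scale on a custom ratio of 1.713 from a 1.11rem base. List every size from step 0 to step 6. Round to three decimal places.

1.110rem, 1.901rem, 3.257rem, 5.579rem, 9.558rem, 16.372rem, 28.046rem

Step 0: 1.11rem
Step 1: 1.11 × 1.713 = 1.901
Step 2: 1.11 × 1.713² = 3.257
Step 3: 1.11 × 1.713³ = 5.579
Step 4: 1.11 × 1.713⁴ = 9.558
Step 5: 1.11 × 1.713⁵ = 16.372
Step 6: 1.11 × 1.713⁶ = 28.046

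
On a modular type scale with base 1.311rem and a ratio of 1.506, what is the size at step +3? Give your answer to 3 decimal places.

4.478rem

Each step on a modular scale multiplies by the ratio, so the size n steps from the base is base × ratioⁿ.
1.311 × 1.506³ = 1.311 × 3.41566 ≈ 4.478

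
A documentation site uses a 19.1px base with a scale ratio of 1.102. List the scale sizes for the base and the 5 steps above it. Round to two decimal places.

19.10px, 21.05px, 23.20px, 25.56px, 28.17px, 31.04px

Step 0: 19.1px
Step 1: 19.1 × 1.102 = 21.05
Step 2: 19.1 × 1.102² = 23.20
Step 3: 19.1 × 1.102³ = 25.56
Step 4: 19.1 × 1.102⁴ = 28.17
Step 5: 19.1 × 1.102⁵ = 31.04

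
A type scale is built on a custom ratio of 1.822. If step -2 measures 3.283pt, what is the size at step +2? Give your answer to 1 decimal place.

The gap is 2 − (-2) = 4 steps, so the factor is 1.822^4.
3.283 × 1.822⁴ = 3.283 × 11.02030 ≈ 36.180

36.2pt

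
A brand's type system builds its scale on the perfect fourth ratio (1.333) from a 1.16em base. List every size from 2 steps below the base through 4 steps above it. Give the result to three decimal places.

0.653em, 0.870em, 1.160em, 1.546em, 2.061em, 2.748em, 3.663em

Step -2: 1.16 ÷ 1.333² = 0.653
Step -1: 1.16 ÷ 1.333 = 0.870
Step 0: 1.16em
Step 1: 1.16 × 1.333 = 1.546
Step 2: 1.16 × 1.333² = 2.061
Step 3: 1.16 × 1.333³ = 2.748
Step 4: 1.16 × 1.333⁴ = 3.663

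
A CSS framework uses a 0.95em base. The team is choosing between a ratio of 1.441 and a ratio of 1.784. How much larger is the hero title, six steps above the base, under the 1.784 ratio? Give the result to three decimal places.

22.121em

At 1.441: 0.95 × 1.441⁶ = 8.50565em
At 1.784: 0.95 × 1.784⁶ = 30.62617em
Difference: 30.62617 − 8.50565 = 22.12052em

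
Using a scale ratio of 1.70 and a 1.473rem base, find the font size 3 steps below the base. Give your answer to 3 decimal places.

0.300rem

1.473 ÷ 1.70³ = 1.473 ÷ 4.91300 ≈ 0.300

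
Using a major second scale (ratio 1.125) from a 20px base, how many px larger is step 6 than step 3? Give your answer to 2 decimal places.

12.07px

Step 3: 20.0 × 1.125³ = 28.4766px
Step 6: 20.0 × 1.125⁶ = 40.5457px
Difference: 40.5457 − 28.4766 = 12.0691px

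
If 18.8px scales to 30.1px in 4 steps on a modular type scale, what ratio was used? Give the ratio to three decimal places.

1.125

The ratio satisfies 18.8 × r⁴ = 30.1, so r = (30.1 / 18.8)^(1/4).
r = 1.6011^(1/4) ≈ 1.1249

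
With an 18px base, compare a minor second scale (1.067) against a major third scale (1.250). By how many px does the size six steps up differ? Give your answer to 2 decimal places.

42.10px

Minor second: 18.0 × 1.067⁶ = 26.5619px
Major third: 18.0 × 1.250⁶ = 68.6646px
Difference: 68.6646 − 26.5619 = 42.1027px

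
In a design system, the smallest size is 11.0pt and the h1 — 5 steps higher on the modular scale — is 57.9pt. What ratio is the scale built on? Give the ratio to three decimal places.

r⁵ = 57.9 / 11.0, so r = (57.9/11.0)^(1/5).
r = 5.2636^(1/5) ≈ 1.3940

1.394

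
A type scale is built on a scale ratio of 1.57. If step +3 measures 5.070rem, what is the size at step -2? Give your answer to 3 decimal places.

0.532rem

The gap is -2 − (3) = -5 steps, so the factor is 1.57^-5.
5.070 ÷ 1.57⁵ = 5.070 ÷ 9.53890 ≈ 0.532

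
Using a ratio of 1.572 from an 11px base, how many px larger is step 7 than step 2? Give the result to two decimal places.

233.77px

Step 2: 11.0 × 1.572² = 27.1830px
Step 7: 11.0 × 1.572⁷ = 260.9519px
Difference: 260.9519 − 27.1830 = 233.7689px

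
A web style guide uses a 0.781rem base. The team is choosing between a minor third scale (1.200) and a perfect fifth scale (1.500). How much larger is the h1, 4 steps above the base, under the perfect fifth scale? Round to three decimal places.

Minor third: 0.781 × 1.200⁴ = 1.61948rem
Perfect fifth: 0.781 × 1.500⁴ = 3.95381rem
Difference: 3.95381 − 1.61948 = 2.33433rem

2.334rem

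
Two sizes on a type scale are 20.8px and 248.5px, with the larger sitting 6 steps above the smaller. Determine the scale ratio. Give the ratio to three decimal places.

The ratio satisfies 20.8 × r⁶ = 248.5, so r = (248.5 / 20.8)^(1/6).
r = 11.9471^(1/6) ≈ 1.5120

1.512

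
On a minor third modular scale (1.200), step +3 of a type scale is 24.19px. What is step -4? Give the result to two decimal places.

The gap is -4 − (3) = -7 steps, so the factor is 1.200^-7.
24.19 ÷ 1.200⁷ = 24.19 ÷ 3.58318 ≈ 6.751

6.75px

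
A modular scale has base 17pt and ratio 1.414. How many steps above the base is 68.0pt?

4

1.414ⁿ = 68.0 / 17 = 4.0000
n = ln(4.0000) / ln(1.414) = 1.3863 / 0.3464 ≈ 4.00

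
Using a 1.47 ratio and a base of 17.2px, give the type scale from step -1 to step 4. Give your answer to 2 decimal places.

11.70px, 17.20px, 25.28px, 37.17px, 54.64px, 80.32px

Step -1: 17.2 ÷ 1.47 = 11.70
Step 0: 17.2px
Step 1: 17.2 × 1.47 = 25.28
Step 2: 17.2 × 1.47² = 37.17
Step 3: 17.2 × 1.47³ = 54.64
Step 4: 17.2 × 1.47⁴ = 80.32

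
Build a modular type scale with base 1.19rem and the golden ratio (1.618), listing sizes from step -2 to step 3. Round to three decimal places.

0.455rem, 0.735rem, 1.190rem, 1.925rem, 3.115rem, 5.041rem

Step -2: 1.19 ÷ 1.618² = 0.455
Step -1: 1.19 ÷ 1.618 = 0.735
Step 0: 1.19rem
Step 1: 1.19 × 1.618 = 1.925
Step 2: 1.19 × 1.618² = 3.115
Step 3: 1.19 × 1.618³ = 5.041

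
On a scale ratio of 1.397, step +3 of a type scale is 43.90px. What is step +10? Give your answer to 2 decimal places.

455.87px

Moving from step +3 to step +10 is 7 steps up, so multiply by r⁷.
43.90 × 1.397⁷ = 43.90 × 10.38424 ≈ 455.868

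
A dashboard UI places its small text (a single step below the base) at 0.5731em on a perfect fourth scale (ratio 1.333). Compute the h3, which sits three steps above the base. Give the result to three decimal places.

1.809em

0.5731 × 1.333⁴ = 0.5731 × 3.15733 ≈ 1.809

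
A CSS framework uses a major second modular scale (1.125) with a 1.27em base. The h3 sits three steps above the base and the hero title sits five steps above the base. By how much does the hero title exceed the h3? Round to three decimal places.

0.480em

Step 3: 1.27 × 1.125³ = 1.80826em
Step 5: 1.27 × 1.125⁵ = 2.28858em
Difference: 2.28858 − 1.80826 = 0.48032em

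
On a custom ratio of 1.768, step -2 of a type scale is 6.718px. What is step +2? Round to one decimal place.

65.6px

6.718 × 1.768⁴ = 6.718 × 9.77078 ≈ 65.640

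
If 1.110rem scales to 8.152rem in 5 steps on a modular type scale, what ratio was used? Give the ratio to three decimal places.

1.490

r⁵ = 8.152 / 1.110, so r = (8.152/1.110)^(1/5).
r = 7.3441^(1/5) ≈ 1.4900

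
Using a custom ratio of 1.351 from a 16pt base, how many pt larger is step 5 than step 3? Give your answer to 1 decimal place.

32.6pt

Step 3: 16.0 × 1.351³ = 39.454pt
Step 5: 16.0 × 1.351⁵ = 72.011pt
Difference: 72.011 − 39.454 = 32.557pt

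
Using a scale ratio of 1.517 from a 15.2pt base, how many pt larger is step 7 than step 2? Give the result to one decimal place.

246.0pt

Step 2: 15.2 × 1.517² = 34.980pt
Step 7: 15.2 × 1.517⁷ = 281.024pt
Difference: 281.024 − 34.980 = 246.044pt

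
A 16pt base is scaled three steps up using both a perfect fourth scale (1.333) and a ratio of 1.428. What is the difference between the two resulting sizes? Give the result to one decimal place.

8.7pt

Perfect fourth: 16.0 × 1.333³ = 37.897pt
At 1.428: 16.0 × 1.428³ = 46.591pt
Difference: 46.591 − 37.897 = 8.694pt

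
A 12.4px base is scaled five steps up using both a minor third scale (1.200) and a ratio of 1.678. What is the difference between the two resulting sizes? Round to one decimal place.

Minor third: 12.4 × 1.200⁵ = 30.855px
At 1.678: 12.4 × 1.678⁵ = 164.961px
Difference: 164.961 − 30.855 = 134.106px

134.1px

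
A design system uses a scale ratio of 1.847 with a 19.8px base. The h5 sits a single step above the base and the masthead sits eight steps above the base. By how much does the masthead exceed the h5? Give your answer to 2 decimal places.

2645.07px

Step 1: 19.8 × 1.847 = 36.5706px
Step 8: 19.8 × 1.847⁸ = 2681.6393px
Difference: 2681.6393 − 36.5706 = 2645.0687px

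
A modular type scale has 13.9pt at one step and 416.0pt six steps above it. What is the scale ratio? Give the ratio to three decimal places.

The ratio satisfies 13.9 × r⁶ = 416.0, so r = (416.0 / 13.9)^(1/6).
r = 29.9281^(1/6) ≈ 1.7620

1.762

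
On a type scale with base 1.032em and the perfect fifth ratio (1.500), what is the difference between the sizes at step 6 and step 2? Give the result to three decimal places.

Step 2: 1.032 × 1.500² = 2.32200em
Step 6: 1.032 × 1.500⁶ = 11.75512em
Difference: 11.75512 − 2.32200 = 9.43312em

9.433em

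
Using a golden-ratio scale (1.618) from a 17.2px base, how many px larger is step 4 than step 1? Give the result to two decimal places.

Step 1: 17.2 × 1.618 = 27.8296px
Step 4: 17.2 × 1.618⁴ = 117.8806px
Difference: 117.8806 − 27.8296 = 90.0510px

90.05px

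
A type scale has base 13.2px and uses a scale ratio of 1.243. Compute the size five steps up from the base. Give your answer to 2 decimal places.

13.2 × 1.243⁵ = 13.2 × 2.96726 ≈ 39.17

39.17px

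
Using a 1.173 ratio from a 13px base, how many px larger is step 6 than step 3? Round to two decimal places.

12.88px

Step 3: 13.0 × 1.173³ = 20.9815px
Step 6: 13.0 × 1.173⁶ = 33.8635px
Difference: 33.8635 − 20.9815 = 12.8820px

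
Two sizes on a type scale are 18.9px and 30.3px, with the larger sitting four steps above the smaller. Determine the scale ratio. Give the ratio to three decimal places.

1.125

The ratio satisfies 18.9 × r⁴ = 30.3, so r = (30.3 / 18.9)^(1/4).
r = 1.6032^(1/4) ≈ 1.1252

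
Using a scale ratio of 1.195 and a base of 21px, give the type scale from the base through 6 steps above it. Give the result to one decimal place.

Step 0: 21px
Step 1: 21.0 × 1.195 = 25.1
Step 2: 21.0 × 1.195² = 30.0
Step 3: 21.0 × 1.195³ = 35.8
Step 4: 21.0 × 1.195⁴ = 42.8
Step 5: 21.0 × 1.195⁵ = 51.2
Step 6: 21.0 × 1.195⁶ = 61.2

21.0px, 25.1px, 30.0px, 35.8px, 42.8px, 51.2px, 61.2px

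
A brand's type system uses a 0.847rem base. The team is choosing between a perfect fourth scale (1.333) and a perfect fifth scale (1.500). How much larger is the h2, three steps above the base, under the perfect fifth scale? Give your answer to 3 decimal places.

Perfect fourth: 0.847 × 1.333³ = 2.00620rem
Perfect fifth: 0.847 × 1.500³ = 2.85862rem
Difference: 2.85862 − 2.00620 = 0.85242rem

0.852rem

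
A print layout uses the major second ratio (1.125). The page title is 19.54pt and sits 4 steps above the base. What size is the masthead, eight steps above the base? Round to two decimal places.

31.30pt

Moving from step +4 to step +8 is 4 steps up, so multiply by r⁴.
19.54 × 1.125⁴ = 19.54 × 1.60181 ≈ 31.299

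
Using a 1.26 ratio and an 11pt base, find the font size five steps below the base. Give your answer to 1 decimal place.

3.5pt

11.0 ÷ 1.26⁵ = 11.0 ÷ 3.17580 ≈ 3.46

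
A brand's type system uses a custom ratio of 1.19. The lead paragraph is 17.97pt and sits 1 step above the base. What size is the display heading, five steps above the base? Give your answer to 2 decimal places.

36.04pt

17.97 × 1.19⁴ = 17.97 × 2.00534 ≈ 36.036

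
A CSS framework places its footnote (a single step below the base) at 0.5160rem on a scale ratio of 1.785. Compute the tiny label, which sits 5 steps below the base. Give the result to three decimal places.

0.051rem

Moving from step -1 to step -5 is 4 steps down, so divide by r⁴.
0.5160 ÷ 1.785⁴ = 0.5160 ÷ 10.15203 ≈ 0.051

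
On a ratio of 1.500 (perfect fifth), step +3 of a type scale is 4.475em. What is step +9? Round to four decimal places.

50.9730em

The gap is 9 − (3) = 6 steps, so the factor is 1.500^6.
4.475 × 1.500⁶ = 4.475 × 11.39062 ≈ 50.9730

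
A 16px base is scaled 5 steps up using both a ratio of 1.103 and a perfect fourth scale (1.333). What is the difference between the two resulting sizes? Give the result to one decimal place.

At 1.103: 16.0 × 1.103⁵ = 26.121px
Perfect fourth: 16.0 × 1.333⁵ = 67.340px
Difference: 67.340 − 26.121 = 41.219px

41.2px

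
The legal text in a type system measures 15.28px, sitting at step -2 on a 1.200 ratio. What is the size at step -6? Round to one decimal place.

15.28 ÷ 1.200⁴ = 15.28 ÷ 2.07360 ≈ 7.369

7.4px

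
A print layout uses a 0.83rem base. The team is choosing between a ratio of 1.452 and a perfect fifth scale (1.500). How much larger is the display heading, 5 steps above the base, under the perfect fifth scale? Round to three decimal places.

0.946rem

At 1.452: 0.83 × 1.452⁵ = 5.35687rem
Perfect fifth: 0.83 × 1.500⁵ = 6.30281rem
Difference: 6.30281 − 5.35687 = 0.94594rem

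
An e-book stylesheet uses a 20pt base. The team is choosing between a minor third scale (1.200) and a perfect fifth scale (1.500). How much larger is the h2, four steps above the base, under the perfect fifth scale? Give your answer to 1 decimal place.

59.8pt

Minor third: 20.0 × 1.200⁴ = 41.472pt
Perfect fifth: 20.0 × 1.500⁴ = 101.250pt
Difference: 101.250 − 41.472 = 59.778pt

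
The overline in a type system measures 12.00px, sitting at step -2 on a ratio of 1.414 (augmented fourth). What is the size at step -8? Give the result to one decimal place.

1.5px

Moving from step -2 to step -8 is 6 steps down, so divide by r⁶.
12.00 ÷ 1.414⁶ = 12.00 ÷ 7.99275 ≈ 1.501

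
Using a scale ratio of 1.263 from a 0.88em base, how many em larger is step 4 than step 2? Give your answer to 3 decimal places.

Step 2: 0.88 × 1.263² = 1.40375em
Step 4: 0.88 × 1.263⁴ = 2.23922em
Difference: 2.23922 − 1.40375 = 0.83547em

0.835em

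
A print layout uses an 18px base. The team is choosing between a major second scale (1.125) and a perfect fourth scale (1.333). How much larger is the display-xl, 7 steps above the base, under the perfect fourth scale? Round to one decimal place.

Major second: 18.0 × 1.125⁷ = 41.053px
Perfect fourth: 18.0 × 1.333⁷ = 134.612px
Difference: 134.612 − 41.053 = 93.559px

93.6px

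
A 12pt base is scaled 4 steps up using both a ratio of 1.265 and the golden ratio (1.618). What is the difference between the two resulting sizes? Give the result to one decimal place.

At 1.265: 12.0 × 1.265⁴ = 30.729pt
Golden ratio: 12.0 × 1.618⁴ = 82.242pt
Difference: 82.242 − 30.729 = 51.513pt

51.5pt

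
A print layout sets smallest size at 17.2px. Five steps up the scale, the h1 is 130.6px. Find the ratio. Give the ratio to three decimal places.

The ratio satisfies 17.2 × r⁵ = 130.6, so r = (130.6 / 17.2)^(1/5).
r = 7.5930^(1/5) ≈ 1.5000

1.500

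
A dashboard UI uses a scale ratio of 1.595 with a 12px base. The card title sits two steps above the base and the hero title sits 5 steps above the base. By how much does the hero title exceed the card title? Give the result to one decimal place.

93.3px

Step 2: 12.0 × 1.595² = 30.528px
Step 5: 12.0 × 1.595⁵ = 123.875px
Difference: 123.875 − 30.528 = 93.347px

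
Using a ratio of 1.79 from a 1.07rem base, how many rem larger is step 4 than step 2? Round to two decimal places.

Step 2: 1.07 × 1.79² = 3.4284rem
Step 4: 1.07 × 1.79⁴ = 10.9849rem
Difference: 10.9849 − 3.4284 = 7.5565rem

7.56rem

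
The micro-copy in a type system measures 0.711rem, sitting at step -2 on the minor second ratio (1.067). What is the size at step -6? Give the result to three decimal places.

0.549rem

0.711 ÷ 1.067⁴ = 0.711 ÷ 1.29616 ≈ 0.549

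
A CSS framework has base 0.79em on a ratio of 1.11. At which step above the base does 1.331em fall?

5

1.11ⁿ = 1.331 / 0.79 = 1.6848
n = ln(1.6848) / ln(1.11) = 0.5217 / 0.1044 ≈ 5.00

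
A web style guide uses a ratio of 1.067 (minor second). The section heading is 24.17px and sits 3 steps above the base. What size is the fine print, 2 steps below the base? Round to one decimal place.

24.17 ÷ 1.067⁵ = 24.17 ÷ 1.38300 ≈ 17.477

17.5px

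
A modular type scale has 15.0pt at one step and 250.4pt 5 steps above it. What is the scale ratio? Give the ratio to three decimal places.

1.756

The ratio satisfies 15.0 × r⁵ = 250.4, so r = (250.4 / 15.0)^(1/5).
r = 16.6933^(1/5) ≈ 1.7559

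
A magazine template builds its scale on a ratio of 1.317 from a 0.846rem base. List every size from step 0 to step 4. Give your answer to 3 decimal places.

Step 0: 0.846rem
Step 1: 0.846 × 1.317 = 1.114
Step 2: 0.846 × 1.317² = 1.467
Step 3: 0.846 × 1.317³ = 1.933
Step 4: 0.846 × 1.317⁴ = 2.545

0.846rem, 1.114rem, 1.467rem, 1.933rem, 2.545rem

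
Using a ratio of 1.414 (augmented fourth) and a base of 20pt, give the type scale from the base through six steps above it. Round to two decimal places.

20.00pt, 28.28pt, 39.99pt, 56.54pt, 79.95pt, 113.05pt, 159.86pt

Step 0: 20pt
Step 1: 20.0 × 1.414 = 28.28
Step 2: 20.0 × 1.414² = 39.99
Step 3: 20.0 × 1.414³ = 56.54
Step 4: 20.0 × 1.414⁴ = 79.95
Step 5: 20.0 × 1.414⁵ = 113.05
Step 6: 20.0 × 1.414⁶ = 159.86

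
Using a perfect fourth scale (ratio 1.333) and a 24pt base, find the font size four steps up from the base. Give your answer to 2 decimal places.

24.0 × 1.333⁴ = 24.0 × 3.15733 ≈ 75.78

75.78pt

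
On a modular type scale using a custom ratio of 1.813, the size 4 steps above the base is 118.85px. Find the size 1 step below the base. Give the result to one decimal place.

118.85 ÷ 1.813⁵ = 118.85 ÷ 19.58795 ≈ 6.068

6.1px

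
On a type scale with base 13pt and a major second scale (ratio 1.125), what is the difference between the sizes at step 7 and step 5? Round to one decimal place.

Step 5: 13.0 × 1.125⁵ = 23.426pt
Step 7: 13.0 × 1.125⁷ = 29.649pt
Difference: 29.649 − 23.426 = 6.223pt

6.2pt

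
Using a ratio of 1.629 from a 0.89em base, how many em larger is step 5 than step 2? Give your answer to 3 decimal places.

Step 2: 0.89 × 1.629² = 2.36174em
Step 5: 0.89 × 1.629⁵ = 10.20929em
Difference: 10.20929 − 2.36174 = 7.84755em

7.848em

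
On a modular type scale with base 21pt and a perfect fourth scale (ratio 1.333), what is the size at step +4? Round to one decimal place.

66.3pt

A modular type scale is a geometric sequence: sizeₙ = base × rⁿ.
21.0 × 1.333⁴ = 21.0 × 3.15733 ≈ 66.30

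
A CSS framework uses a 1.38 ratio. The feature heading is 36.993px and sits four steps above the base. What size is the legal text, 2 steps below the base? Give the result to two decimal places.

5.36px

Moving from step +4 to step -2 is 6 steps down, so divide by r⁶.
36.993 ÷ 1.38⁶ = 36.993 ÷ 6.90676 ≈ 5.356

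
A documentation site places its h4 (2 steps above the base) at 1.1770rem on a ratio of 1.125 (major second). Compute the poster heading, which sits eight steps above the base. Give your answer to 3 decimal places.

2.386rem

Moving from step +2 to step +8 is 6 steps up, so multiply by r⁶.
1.1770 × 1.125⁶ = 1.1770 × 2.02729 ≈ 2.386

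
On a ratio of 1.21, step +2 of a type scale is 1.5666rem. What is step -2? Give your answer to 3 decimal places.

0.731rem

The gap is -2 − (2) = -4 steps, so the factor is 1.21^-4.
1.5666 ÷ 1.21⁴ = 1.5666 ÷ 2.14359 ≈ 0.731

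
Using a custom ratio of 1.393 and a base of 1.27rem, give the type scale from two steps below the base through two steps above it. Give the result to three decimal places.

Step -2: 1.27 ÷ 1.393² = 0.654
Step -1: 1.27 ÷ 1.393 = 0.912
Step 0: 1.27rem
Step 1: 1.27 × 1.393 = 1.769
Step 2: 1.27 × 1.393² = 2.464

0.654rem, 0.912rem, 1.270rem, 1.769rem, 2.464rem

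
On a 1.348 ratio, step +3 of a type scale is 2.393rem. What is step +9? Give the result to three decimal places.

14.358rem

The gap is 9 − (3) = 6 steps, so the factor is 1.348^6.
2.393 × 1.348⁶ = 2.393 × 5.99984 ≈ 14.358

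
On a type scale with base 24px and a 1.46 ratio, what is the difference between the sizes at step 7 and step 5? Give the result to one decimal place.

Step 5: 24.0 × 1.46⁵ = 159.212px
Step 7: 24.0 × 1.46⁷ = 339.376px
Difference: 339.376 − 159.212 = 180.164px

180.2px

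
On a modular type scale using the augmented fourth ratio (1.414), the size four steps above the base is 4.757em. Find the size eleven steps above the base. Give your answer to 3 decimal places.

53.762em

4.757 × 1.414⁷ = 4.757 × 11.30175 ≈ 53.762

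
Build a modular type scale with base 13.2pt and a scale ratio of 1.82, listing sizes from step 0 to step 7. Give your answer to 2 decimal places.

13.20pt, 24.02pt, 43.72pt, 79.58pt, 144.83pt, 263.59pt, 479.74pt, 873.12pt

Step 0: 13.2pt
Step 1: 13.2 × 1.82 = 24.02
Step 2: 13.2 × 1.82² = 43.72
Step 3: 13.2 × 1.82³ = 79.58
Step 4: 13.2 × 1.82⁴ = 144.83
Step 5: 13.2 × 1.82⁵ = 263.59
Step 6: 13.2 × 1.82⁶ = 479.74
Step 7: 13.2 × 1.82⁷ = 873.12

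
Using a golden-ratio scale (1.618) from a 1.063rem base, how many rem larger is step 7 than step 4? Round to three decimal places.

23.574rem

Step 4: 1.063 × 1.618⁴ = 7.28530rem
Step 7: 1.063 × 1.618⁷ = 30.85907rem
Difference: 30.85907 − 7.28530 = 23.57377rem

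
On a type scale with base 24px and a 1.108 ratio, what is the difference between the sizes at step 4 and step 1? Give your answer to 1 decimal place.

Step 1: 24.0 × 1.108 = 26.592px
Step 4: 24.0 × 1.108⁴ = 36.172px
Difference: 36.172 − 26.592 = 9.580px

9.6px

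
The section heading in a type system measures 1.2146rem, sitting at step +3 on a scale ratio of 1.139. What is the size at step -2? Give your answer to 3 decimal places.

Moving from step +3 to step -2 is 5 steps down, so divide by r⁵.
1.2146 ÷ 1.139⁵ = 1.2146 ÷ 1.91698 ≈ 0.634

0.634rem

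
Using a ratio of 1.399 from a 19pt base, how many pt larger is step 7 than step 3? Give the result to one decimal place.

147.3pt

Step 3: 19.0 × 1.399³ = 52.024pt
Step 7: 19.0 × 1.399⁷ = 199.286pt
Difference: 199.286 − 52.024 = 147.262pt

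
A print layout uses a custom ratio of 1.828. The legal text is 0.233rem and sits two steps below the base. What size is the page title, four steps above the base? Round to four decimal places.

8.6939rem

Moving from step -2 to step +4 is 6 steps up, so multiply by r⁶.
0.233 × 1.828⁶ = 0.233 × 37.31274 ≈ 8.6939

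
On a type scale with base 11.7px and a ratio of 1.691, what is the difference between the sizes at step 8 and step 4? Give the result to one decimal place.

686.6px

Step 4: 11.7 × 1.691⁴ = 95.667px
Step 8: 11.7 × 1.691⁸ = 782.230px
Difference: 782.230 − 95.667 = 686.563px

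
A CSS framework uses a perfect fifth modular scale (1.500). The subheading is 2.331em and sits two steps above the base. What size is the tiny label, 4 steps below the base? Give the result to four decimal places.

0.2046em

2.331 ÷ 1.500⁶ = 2.331 ÷ 11.39062 ≈ 0.2046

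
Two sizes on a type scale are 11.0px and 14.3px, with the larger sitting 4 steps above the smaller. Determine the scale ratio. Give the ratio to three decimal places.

1.068

The ratio satisfies 11.0 × r⁴ = 14.3, so r = (14.3 / 11.0)^(1/4).
r = 1.3000^(1/4) ≈ 1.0678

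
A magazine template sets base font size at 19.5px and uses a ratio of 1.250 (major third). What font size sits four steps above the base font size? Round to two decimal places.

47.61px

19.5 × 1.250⁴ = 19.5 × 2.44141 ≈ 47.61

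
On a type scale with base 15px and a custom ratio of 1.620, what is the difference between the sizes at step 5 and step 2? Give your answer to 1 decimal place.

Step 2: 15.0 × 1.620² = 39.366px
Step 5: 15.0 × 1.620⁵ = 167.366px
Difference: 167.366 − 39.366 = 128.000px

128.0px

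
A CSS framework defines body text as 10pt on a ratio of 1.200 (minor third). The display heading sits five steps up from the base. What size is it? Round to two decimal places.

24.88pt

10.0 × 1.200⁵ = 10.0 × 2.48832 ≈ 24.88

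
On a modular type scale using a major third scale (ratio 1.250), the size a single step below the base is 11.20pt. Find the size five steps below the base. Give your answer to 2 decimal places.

4.59pt

Moving from step -1 to step -5 is 4 steps down, so divide by r⁴.
11.20 ÷ 1.250⁴ = 11.20 ÷ 2.44141 ≈ 4.588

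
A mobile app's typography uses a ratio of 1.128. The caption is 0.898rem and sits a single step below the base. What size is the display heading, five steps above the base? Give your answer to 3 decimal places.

1.850rem

0.898 × 1.128⁶ = 0.898 × 2.05994 ≈ 1.850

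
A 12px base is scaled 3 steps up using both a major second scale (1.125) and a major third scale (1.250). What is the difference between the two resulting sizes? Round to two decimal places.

6.35px

Major second: 12.0 × 1.125³ = 17.0859px
Major third: 12.0 × 1.250³ = 23.4375px
Difference: 23.4375 − 17.0859 = 6.3516px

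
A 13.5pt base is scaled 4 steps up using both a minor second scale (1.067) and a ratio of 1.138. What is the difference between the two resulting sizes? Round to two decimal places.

Minor second: 13.5 × 1.067⁴ = 17.4981pt
At 1.138: 13.5 × 1.138⁴ = 22.6414pt
Difference: 22.6414 − 17.4981 = 5.1433pt

5.14pt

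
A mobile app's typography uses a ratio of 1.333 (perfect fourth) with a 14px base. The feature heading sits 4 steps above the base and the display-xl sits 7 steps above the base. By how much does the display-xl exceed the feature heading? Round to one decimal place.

60.5px

Step 4: 14.0 × 1.333⁴ = 44.203px
Step 7: 14.0 × 1.333⁷ = 104.698px
Difference: 104.698 − 44.203 = 60.495px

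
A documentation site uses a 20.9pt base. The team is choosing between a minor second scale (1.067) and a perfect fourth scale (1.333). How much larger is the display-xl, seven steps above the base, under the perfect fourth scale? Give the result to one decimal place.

Minor second: 20.9 × 1.067⁷ = 32.908pt
Perfect fourth: 20.9 × 1.333⁷ = 156.299pt
Difference: 156.299 − 32.908 = 123.391pt

123.4pt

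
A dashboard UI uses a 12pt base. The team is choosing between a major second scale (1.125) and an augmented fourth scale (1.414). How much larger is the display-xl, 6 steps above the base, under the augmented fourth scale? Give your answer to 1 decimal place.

71.6pt

Major second: 12.0 × 1.125⁶ = 24.327pt
Augmented fourth: 12.0 × 1.414⁶ = 95.913pt
Difference: 95.913 − 24.327 = 71.586pt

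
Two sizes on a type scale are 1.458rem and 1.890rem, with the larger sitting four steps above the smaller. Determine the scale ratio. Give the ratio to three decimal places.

r⁴ = 1.890 / 1.458, so r = (1.890/1.458)^(1/4).
r = 1.2963^(1/4) ≈ 1.0670

1.067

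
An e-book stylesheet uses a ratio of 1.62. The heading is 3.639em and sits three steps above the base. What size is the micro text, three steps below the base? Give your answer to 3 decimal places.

3.639 ÷ 1.62⁶ = 3.639 ÷ 18.07549 ≈ 0.201

0.201em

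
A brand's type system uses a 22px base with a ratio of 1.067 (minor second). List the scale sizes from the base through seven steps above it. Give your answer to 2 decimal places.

22.00px, 23.47px, 25.05px, 26.72px, 28.52px, 30.43px, 32.46px, 34.64px

Step 0: 22px
Step 1: 22.0 × 1.067 = 23.47
Step 2: 22.0 × 1.067² = 25.05
Step 3: 22.0 × 1.067³ = 26.72
Step 4: 22.0 × 1.067⁴ = 28.52
Step 5: 22.0 × 1.067⁵ = 30.43
Step 6: 22.0 × 1.067⁶ = 32.46
Step 7: 22.0 × 1.067⁷ = 34.64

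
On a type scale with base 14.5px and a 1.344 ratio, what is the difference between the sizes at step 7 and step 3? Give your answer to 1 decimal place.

Step 3: 14.5 × 1.344³ = 35.202px
Step 7: 14.5 × 1.344⁷ = 114.858px
Difference: 114.858 − 35.202 = 79.656px

79.7px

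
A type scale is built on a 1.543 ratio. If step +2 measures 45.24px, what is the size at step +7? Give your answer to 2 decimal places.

45.24 × 1.543⁵ = 45.24 × 8.74641 ≈ 395.687

395.69px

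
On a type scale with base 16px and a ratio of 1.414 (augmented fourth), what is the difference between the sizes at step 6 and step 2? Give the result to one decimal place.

Step 2: 16.0 × 1.414² = 31.990px
Step 6: 16.0 × 1.414⁶ = 127.884px
Difference: 127.884 − 31.990 = 95.894px

95.9px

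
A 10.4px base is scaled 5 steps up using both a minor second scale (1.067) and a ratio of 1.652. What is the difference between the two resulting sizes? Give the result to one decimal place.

113.6px

Minor second: 10.4 × 1.067⁵ = 14.383px
At 1.652: 10.4 × 1.652⁵ = 127.963px
Difference: 127.963 − 14.383 = 113.580px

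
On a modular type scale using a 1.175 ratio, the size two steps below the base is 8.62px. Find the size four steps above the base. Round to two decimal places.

8.62 × 1.175⁶ = 8.62 × 2.63164 ≈ 22.685

22.68px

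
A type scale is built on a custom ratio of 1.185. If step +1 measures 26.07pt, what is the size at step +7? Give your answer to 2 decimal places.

72.19pt

26.07 × 1.185⁶ = 26.07 × 2.76892 ≈ 72.186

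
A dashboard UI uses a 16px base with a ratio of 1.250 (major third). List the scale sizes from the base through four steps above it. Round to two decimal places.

16.00px, 20.00px, 25.00px, 31.25px, 39.06px

Step 0: 16px
Step 1: 16.0 × 1.250 = 20.00
Step 2: 16.0 × 1.250² = 25.00
Step 3: 16.0 × 1.250³ = 31.25
Step 4: 16.0 × 1.250⁴ = 39.06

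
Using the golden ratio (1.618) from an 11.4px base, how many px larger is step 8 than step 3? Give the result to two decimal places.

Step 3: 11.4 × 1.618³ = 48.2881px
Step 8: 11.4 × 1.618⁸ = 535.4673px
Difference: 535.4673 − 48.2881 = 487.1792px

487.18px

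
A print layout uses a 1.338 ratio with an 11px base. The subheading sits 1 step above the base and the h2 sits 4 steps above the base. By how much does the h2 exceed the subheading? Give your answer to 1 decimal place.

20.5px

Step 1: 11.0 × 1.338 = 14.718px
Step 4: 11.0 × 1.338⁴ = 35.255px
Difference: 35.255 − 14.718 = 20.537px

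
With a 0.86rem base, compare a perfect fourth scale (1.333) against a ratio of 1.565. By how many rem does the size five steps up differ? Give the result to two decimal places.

Perfect fourth: 0.86 × 1.333⁵ = 3.6195rem
At 1.565: 0.86 × 1.565⁵ = 8.0737rem
Difference: 8.0737 − 3.6195 = 4.4542rem

4.45rem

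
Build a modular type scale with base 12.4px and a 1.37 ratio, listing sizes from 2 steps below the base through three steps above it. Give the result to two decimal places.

Step -2: 12.4 ÷ 1.37² = 6.61
Step -1: 12.4 ÷ 1.37 = 9.05
Step 0: 12.4px
Step 1: 12.4 × 1.37 = 16.99
Step 2: 12.4 × 1.37² = 23.27
Step 3: 12.4 × 1.37³ = 31.88

6.61px, 9.05px, 12.40px, 16.99px, 23.27px, 31.88px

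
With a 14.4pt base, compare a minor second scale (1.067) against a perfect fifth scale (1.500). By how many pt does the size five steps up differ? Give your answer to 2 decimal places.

Minor second: 14.4 × 1.067⁵ = 19.9152pt
Perfect fifth: 14.4 × 1.500⁵ = 109.3500pt
Difference: 109.3500 − 19.9152 = 89.4348pt

89.43pt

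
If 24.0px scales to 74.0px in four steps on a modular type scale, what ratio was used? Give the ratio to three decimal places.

1.325

r⁴ = 74.0 / 24.0, so r = (74.0/24.0)^(1/4).
r = 3.0833^(1/4) ≈ 1.3251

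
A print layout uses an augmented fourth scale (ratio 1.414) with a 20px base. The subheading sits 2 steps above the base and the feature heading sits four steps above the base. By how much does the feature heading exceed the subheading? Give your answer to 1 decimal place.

Step 2: 20.0 × 1.414² = 39.988px
Step 4: 20.0 × 1.414⁴ = 79.952px
Difference: 79.952 − 39.988 = 39.964px

40.0px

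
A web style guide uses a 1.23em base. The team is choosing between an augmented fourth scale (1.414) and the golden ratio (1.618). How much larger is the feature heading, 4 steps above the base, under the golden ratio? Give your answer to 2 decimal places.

Augmented fourth: 1.23 × 1.414⁴ = 4.9170em
Golden ratio: 1.23 × 1.618⁴ = 8.4298em
Difference: 8.4298 − 4.9170 = 3.5128em

3.51em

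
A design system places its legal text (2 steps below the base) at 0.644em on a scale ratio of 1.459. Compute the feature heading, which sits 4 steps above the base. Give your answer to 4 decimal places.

The gap is 4 − (-2) = 6 steps, so the factor is 1.459^6.
0.644 × 1.459⁶ = 0.644 × 9.64566 ≈ 6.2118

6.2118em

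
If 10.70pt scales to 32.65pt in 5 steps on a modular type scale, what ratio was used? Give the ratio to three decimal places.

r⁵ = 32.65 / 10.70, so r = (32.65/10.70)^(1/5).
r = 3.0514^(1/5) ≈ 1.2500

1.250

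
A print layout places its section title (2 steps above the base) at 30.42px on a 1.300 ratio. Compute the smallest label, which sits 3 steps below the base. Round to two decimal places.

8.19px

Moving from step +2 to step -3 is 5 steps down, so divide by r⁵.
30.42 ÷ 1.300⁵ = 30.42 ÷ 3.71293 ≈ 8.193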